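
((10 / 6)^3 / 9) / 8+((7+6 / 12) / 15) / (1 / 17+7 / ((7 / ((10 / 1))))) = 4211 / 36936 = 0.11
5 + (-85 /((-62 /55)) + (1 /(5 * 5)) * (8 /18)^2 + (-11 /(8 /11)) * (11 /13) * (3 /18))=1022092993 /13057200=78.28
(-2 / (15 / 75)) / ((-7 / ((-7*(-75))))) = 750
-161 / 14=-23 / 2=-11.50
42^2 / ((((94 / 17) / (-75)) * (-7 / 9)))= 1445850 / 47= 30762.77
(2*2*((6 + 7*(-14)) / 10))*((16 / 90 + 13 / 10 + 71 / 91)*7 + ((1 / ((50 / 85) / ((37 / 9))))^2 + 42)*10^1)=-34012.46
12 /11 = 1.09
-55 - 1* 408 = -463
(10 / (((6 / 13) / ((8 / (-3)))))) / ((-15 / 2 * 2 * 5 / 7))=728 / 135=5.39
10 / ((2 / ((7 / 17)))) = 35 / 17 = 2.06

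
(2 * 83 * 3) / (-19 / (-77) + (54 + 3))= 19173 / 2204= 8.70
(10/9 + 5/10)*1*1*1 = 29/18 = 1.61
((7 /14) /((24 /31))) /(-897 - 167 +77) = -31 /47376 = -0.00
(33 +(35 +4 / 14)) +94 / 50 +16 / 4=12979 / 175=74.17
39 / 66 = 13 / 22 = 0.59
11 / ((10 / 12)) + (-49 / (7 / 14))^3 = -4705894 / 5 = -941178.80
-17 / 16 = -1.06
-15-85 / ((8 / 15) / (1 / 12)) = -905 / 32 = -28.28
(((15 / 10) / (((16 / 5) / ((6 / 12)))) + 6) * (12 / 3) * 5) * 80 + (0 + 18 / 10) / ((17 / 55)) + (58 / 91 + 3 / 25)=386037641 / 38675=9981.58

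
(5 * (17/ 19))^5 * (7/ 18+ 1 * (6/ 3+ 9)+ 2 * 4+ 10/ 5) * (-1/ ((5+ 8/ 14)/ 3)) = -11957858171875/ 579407166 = -20638.09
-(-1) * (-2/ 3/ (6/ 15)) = -5/ 3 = -1.67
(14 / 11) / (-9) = -0.14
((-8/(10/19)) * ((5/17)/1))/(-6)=38/51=0.75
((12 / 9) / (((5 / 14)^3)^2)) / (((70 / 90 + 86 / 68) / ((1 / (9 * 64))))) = 16000264 / 29296875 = 0.55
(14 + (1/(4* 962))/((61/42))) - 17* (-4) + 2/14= 67484447/821548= 82.14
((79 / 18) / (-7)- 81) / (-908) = 10285 / 114408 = 0.09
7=7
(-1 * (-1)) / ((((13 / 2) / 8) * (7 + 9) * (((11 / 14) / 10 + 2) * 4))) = 35 / 3783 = 0.01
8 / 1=8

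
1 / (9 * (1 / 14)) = 14 / 9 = 1.56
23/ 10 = 2.30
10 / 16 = 5 / 8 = 0.62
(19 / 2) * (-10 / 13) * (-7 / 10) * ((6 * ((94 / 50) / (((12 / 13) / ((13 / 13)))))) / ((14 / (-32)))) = -3572 / 25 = -142.88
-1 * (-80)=80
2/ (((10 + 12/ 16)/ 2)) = 16/ 43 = 0.37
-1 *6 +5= -1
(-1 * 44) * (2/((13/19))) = -1672/13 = -128.62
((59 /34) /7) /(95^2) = 59 /2147950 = 0.00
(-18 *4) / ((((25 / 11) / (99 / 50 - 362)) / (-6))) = -42770376 / 625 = -68432.60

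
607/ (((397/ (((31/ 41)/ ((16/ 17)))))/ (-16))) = -319889/ 16277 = -19.65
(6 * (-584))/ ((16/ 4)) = -876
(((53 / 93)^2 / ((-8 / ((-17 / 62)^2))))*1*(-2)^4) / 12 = -811801 / 199480536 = -0.00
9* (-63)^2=35721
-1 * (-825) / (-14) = -58.93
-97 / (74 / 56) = -2716 / 37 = -73.41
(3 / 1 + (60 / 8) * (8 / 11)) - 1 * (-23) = 346 / 11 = 31.45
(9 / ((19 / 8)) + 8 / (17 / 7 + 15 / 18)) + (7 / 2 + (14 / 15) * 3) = 326469 / 26030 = 12.54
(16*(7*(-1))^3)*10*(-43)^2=-101473120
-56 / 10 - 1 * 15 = -20.60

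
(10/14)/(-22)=-5/154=-0.03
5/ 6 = 0.83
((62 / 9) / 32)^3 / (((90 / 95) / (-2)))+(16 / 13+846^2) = 250043055994967 / 349360128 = 715717.21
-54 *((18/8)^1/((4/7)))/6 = -35.44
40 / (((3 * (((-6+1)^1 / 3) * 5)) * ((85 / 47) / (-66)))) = 24816 / 425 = 58.39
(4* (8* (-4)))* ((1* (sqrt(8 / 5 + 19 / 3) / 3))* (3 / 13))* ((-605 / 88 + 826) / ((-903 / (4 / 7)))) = 419392* sqrt(1785) / 1232595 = 14.38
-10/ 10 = -1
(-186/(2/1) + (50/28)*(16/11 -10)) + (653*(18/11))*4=4165.92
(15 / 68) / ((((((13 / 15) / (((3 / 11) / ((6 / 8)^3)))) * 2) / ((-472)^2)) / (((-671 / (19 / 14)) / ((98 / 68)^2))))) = -369643212800 / 84721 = -4363064.80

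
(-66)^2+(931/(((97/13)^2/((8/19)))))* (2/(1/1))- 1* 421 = 3949.08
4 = 4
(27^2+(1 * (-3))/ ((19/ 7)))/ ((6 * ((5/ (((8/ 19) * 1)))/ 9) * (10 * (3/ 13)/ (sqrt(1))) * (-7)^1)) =-5.69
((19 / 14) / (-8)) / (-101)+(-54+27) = -27.00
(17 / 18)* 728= 6188 / 9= 687.56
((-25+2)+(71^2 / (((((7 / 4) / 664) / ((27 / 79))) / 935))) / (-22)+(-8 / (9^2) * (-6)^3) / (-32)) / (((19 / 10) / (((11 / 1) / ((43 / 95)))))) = -25350222558650 / 71337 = -355358685.66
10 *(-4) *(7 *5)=-1400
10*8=80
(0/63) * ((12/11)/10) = 0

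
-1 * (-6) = 6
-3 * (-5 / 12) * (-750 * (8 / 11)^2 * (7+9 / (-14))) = -2670000 / 847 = -3152.30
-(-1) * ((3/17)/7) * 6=18/119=0.15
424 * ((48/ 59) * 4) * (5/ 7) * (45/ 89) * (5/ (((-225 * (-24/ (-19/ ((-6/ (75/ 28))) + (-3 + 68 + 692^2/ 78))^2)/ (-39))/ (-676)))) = 469533769847.52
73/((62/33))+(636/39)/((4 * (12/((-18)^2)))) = 120039/806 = 148.93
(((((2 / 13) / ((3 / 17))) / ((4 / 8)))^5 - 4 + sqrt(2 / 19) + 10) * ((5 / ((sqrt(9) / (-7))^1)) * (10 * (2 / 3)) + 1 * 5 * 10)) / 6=-249409845250 / 2436053373 - 125 * sqrt(38) / 513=-103.88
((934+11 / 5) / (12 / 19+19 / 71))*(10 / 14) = 6314669 / 8491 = 743.69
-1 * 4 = -4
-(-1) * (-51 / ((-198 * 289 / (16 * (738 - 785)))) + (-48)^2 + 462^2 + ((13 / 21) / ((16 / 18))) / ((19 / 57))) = 6777983749 / 31416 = 215749.42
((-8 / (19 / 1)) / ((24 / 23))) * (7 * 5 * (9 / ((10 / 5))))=-2415 / 38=-63.55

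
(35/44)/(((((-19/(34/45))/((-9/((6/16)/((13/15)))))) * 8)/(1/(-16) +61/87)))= 1375283/26183520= 0.05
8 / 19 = 0.42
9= 9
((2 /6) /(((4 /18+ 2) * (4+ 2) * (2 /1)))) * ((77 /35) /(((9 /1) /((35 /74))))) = 77 /53280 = 0.00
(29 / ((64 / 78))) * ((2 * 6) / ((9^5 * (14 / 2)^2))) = 377 / 2571912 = 0.00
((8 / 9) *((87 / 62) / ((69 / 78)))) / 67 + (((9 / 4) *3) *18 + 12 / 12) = 35117717 / 286626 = 122.52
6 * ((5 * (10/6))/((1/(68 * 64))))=217600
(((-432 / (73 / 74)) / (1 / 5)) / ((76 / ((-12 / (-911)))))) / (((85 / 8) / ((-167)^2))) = -21397333248 / 21480469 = -996.13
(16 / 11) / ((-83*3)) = -16 / 2739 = -0.01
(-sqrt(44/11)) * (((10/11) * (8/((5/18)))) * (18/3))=-3456/11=-314.18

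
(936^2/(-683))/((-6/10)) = 1460160/683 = 2137.86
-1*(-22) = 22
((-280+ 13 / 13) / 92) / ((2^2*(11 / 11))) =-279 / 368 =-0.76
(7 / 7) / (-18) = -1 / 18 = -0.06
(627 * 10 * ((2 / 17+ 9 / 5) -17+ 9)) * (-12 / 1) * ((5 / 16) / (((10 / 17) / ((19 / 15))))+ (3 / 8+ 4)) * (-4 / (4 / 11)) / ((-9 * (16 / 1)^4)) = 43.08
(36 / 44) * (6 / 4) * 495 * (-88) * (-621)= 33198660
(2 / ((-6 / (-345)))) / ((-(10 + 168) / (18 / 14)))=-1035 / 1246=-0.83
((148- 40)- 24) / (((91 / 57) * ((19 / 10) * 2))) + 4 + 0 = 232 / 13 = 17.85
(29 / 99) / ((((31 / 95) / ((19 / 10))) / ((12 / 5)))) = 20938 / 5115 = 4.09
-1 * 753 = -753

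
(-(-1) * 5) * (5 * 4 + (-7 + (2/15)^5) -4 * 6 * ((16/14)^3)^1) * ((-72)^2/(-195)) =380488697536/125409375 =3033.97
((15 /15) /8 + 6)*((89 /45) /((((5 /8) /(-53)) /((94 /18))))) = -10863251 /2025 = -5364.57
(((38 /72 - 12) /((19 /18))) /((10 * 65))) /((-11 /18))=3717 /135850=0.03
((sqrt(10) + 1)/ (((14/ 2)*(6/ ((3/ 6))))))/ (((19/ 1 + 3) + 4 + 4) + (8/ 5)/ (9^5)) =98415/ 248006024 + 98415*sqrt(10)/ 248006024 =0.00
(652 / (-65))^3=-277167808 / 274625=-1009.26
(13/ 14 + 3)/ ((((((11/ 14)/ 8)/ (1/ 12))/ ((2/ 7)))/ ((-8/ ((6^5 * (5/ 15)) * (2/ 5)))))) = -0.01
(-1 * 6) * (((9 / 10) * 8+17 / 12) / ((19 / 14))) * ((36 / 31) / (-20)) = 32571 / 14725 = 2.21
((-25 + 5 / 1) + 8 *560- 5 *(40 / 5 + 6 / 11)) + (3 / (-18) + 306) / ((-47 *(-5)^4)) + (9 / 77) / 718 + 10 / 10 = 2152612273447 / 487207875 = 4418.26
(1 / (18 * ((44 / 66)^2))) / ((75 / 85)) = 17 / 120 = 0.14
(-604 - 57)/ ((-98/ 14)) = 661/ 7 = 94.43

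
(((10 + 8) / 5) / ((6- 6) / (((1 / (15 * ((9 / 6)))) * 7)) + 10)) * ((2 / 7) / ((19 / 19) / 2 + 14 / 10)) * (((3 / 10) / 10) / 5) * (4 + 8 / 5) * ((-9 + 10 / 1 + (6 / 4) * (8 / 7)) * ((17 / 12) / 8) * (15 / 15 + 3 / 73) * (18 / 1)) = 26163 / 1596875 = 0.02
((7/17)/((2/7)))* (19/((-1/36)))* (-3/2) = 25137/17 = 1478.65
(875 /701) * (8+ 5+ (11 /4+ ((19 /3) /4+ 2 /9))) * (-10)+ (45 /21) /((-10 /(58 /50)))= -484423883 /2208150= -219.38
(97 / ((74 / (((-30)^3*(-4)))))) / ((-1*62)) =-2619000 / 1147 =-2283.35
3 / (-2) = -3 / 2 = -1.50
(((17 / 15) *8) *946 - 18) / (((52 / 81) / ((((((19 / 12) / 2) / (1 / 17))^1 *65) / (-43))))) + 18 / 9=-186607675 / 688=-271232.09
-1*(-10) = 10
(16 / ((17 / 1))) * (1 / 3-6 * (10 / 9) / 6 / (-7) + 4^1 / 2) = 2.35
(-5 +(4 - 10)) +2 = -9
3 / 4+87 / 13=387 / 52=7.44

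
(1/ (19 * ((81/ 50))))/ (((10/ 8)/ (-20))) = -800/ 1539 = -0.52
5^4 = 625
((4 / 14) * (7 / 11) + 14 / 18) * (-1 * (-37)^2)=-130055 / 99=-1313.69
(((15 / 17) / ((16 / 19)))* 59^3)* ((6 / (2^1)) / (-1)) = -175599045 / 272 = -645584.72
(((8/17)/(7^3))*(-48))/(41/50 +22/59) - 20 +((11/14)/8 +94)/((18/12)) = 2335201037/54718104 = 42.68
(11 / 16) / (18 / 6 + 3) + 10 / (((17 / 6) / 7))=40507 / 1632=24.82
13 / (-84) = -13 / 84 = -0.15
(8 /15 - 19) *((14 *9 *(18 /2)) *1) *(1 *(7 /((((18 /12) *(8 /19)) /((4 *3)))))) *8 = -111407184 /5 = -22281436.80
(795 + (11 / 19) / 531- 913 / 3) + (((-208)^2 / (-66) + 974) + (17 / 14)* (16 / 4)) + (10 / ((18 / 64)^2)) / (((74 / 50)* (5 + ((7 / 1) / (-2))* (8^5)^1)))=24149677439419685 / 29667580255467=814.01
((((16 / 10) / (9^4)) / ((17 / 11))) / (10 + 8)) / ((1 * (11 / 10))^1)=8 / 1003833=0.00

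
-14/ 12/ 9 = -7/ 54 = -0.13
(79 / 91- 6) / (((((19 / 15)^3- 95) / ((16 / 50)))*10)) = 25218 / 14276353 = 0.00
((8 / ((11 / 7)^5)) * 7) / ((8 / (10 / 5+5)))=823543 / 161051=5.11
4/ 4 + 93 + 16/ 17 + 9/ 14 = 22749/ 238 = 95.58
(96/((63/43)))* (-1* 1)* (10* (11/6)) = -75680/63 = -1201.27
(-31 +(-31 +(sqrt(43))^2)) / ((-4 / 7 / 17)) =2261 / 4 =565.25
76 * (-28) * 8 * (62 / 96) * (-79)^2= -205853144 / 3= -68617714.67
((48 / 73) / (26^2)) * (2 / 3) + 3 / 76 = 0.04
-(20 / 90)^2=-4 / 81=-0.05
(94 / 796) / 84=47 / 33432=0.00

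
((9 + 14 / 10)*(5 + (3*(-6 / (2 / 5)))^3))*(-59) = 55911232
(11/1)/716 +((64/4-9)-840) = -596417/716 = -832.98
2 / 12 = 1 / 6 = 0.17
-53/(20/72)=-954/5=-190.80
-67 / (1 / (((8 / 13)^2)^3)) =-17563648 / 4826809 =-3.64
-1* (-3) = 3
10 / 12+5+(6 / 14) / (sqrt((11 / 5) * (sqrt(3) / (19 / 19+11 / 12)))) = sqrt(1265) * 3^(1 / 4) / 154+35 / 6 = 6.14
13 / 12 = 1.08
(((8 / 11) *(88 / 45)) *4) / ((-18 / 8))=-1024 / 405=-2.53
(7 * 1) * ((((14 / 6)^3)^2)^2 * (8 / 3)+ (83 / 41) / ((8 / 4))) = 63560117128655 / 130734486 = 486177.13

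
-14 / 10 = -7 / 5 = -1.40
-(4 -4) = 0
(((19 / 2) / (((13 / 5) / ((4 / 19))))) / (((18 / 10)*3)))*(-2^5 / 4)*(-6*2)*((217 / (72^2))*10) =54250 / 9477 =5.72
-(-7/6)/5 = 7/30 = 0.23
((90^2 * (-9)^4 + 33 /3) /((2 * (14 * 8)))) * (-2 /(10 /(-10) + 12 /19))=1009738109 /784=1287931.26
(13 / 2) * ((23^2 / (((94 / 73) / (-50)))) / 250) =-534.06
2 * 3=6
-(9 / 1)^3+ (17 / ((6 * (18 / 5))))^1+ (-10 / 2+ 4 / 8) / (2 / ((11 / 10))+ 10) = -1278682 / 1755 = -728.59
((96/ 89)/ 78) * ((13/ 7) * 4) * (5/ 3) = 320/ 1869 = 0.17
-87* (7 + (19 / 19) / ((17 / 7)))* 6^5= -85240512 / 17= -5014147.76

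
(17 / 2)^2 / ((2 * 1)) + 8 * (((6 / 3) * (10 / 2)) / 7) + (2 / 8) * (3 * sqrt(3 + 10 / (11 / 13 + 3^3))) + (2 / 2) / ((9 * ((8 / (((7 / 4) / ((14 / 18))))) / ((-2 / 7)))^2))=3 * sqrt(6878) / 181 + 596521 / 12544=48.93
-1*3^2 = -9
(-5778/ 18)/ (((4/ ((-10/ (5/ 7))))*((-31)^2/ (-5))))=-11235/ 1922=-5.85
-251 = -251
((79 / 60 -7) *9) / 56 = -1023 / 1120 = -0.91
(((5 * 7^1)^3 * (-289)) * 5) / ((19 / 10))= -619543750 / 19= -32607565.79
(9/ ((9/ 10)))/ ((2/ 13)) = 65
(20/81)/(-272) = -5/5508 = -0.00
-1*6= -6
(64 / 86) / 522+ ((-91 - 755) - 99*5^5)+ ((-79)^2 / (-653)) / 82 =-310221.12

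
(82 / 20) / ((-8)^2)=41 / 640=0.06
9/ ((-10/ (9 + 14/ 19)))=-333/ 38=-8.76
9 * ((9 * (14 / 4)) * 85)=48195 / 2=24097.50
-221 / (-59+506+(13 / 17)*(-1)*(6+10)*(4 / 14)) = -26299 / 52777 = -0.50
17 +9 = 26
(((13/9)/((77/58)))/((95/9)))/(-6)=-377/21945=-0.02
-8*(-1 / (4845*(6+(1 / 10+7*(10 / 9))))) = 48 / 403427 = 0.00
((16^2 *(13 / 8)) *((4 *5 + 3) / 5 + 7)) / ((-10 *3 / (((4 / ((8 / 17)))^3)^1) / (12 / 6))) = -14817608 / 75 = -197568.11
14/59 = 0.24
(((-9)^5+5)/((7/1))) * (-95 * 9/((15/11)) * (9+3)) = 444247056/7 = 63463865.14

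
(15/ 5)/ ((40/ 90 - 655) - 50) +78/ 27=2.88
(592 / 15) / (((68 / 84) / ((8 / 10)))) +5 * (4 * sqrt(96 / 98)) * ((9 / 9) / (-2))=16576 / 425 - 40 * sqrt(3) / 7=29.10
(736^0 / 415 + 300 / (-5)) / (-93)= 24899 / 38595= 0.65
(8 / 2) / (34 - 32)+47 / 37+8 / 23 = 3079 / 851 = 3.62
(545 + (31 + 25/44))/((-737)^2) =25369/23899436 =0.00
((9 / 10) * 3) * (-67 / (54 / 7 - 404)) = 0.46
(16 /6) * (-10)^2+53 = 959 /3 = 319.67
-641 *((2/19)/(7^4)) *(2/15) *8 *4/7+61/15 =1293151/319333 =4.05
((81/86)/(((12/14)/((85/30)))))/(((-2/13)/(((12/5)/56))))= -5967/6880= -0.87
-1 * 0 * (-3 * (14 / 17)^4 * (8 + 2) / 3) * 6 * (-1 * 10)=0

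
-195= -195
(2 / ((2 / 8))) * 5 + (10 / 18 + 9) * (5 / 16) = 42.99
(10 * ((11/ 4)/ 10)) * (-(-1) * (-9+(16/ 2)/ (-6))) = -341/ 12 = -28.42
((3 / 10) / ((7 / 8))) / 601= 0.00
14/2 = 7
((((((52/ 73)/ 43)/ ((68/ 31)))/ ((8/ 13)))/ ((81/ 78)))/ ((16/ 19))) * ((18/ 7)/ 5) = 1294033/ 179299680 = 0.01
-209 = -209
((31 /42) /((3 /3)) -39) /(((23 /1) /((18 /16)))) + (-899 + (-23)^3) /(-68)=8332547 /43792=190.28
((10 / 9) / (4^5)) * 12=5 / 384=0.01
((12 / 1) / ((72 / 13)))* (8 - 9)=-13 / 6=-2.17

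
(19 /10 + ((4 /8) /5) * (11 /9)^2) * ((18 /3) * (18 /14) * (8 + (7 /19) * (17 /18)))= 473930 /3591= 131.98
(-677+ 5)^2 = 451584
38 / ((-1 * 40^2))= -19 / 800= -0.02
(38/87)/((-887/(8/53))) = -304/4089957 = -0.00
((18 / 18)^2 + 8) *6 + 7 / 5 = 277 / 5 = 55.40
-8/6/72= -1/54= -0.02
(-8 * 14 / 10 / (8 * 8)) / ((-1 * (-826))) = -0.00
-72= -72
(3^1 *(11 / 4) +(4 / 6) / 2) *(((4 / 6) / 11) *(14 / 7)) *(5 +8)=1339 / 99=13.53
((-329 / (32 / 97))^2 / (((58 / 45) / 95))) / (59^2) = 4353829157475 / 206743552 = 21059.08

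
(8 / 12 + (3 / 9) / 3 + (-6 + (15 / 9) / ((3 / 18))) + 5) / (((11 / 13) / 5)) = 57.78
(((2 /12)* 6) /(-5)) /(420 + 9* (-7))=-1 /1785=-0.00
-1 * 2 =-2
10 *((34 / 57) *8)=2720 / 57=47.72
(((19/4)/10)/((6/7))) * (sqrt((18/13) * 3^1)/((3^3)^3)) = 133 * sqrt(78)/20470320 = 0.00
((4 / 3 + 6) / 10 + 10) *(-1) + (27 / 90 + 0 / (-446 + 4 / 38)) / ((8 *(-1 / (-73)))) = -1919 / 240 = -8.00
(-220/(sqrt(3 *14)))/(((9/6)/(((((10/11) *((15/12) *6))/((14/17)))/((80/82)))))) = -192.05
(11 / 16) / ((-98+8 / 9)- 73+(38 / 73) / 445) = -3216015 / 795747088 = -0.00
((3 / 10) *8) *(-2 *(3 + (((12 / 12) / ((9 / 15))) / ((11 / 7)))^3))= -1205488 / 59895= -20.13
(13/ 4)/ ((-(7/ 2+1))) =-0.72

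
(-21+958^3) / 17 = 879217891 / 17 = 51718699.47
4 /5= 0.80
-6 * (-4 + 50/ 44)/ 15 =63/ 55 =1.15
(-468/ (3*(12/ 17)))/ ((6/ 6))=-221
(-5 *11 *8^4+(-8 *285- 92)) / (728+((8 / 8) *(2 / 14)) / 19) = -10092572 / 32275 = -312.71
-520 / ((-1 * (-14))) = -37.14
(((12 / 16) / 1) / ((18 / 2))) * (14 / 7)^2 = 1 / 3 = 0.33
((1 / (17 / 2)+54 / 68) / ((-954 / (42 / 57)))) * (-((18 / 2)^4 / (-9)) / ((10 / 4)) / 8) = -17577 / 684760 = -0.03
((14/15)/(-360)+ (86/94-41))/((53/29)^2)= -4278275489/356462100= -12.00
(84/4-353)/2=-166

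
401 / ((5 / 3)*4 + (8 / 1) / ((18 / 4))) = 3609 / 76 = 47.49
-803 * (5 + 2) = -5621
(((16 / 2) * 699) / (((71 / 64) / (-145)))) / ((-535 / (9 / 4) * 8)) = 2919024 / 7597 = 384.23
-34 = -34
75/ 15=5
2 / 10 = 1 / 5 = 0.20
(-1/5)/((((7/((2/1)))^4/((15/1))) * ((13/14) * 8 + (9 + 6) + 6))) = -48/68257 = -0.00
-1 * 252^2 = -63504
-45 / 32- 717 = -22989 / 32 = -718.41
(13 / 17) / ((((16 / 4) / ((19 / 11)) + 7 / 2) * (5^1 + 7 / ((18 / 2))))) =171 / 7514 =0.02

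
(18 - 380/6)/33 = -136/99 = -1.37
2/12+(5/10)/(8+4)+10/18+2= 199/72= 2.76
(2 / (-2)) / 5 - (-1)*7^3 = 1714 / 5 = 342.80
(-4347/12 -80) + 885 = 442.75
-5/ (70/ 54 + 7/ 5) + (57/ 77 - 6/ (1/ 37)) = -893349/ 4004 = -223.11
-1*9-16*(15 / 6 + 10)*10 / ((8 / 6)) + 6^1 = -1503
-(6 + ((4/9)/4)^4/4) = -157465/26244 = -6.00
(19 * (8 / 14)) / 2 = 5.43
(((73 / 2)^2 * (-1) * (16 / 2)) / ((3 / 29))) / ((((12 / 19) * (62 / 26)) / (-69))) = 877947421 / 186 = 4720147.42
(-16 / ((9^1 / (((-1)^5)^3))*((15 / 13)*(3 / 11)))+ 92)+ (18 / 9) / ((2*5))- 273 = -70936 / 405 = -175.15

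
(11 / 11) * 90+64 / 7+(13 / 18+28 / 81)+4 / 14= 113963 / 1134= 100.50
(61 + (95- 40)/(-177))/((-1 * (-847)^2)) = -10742/126981393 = -0.00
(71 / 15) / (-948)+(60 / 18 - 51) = -677891 / 14220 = -47.67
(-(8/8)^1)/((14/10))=-5/7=-0.71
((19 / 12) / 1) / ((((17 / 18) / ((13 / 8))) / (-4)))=-10.90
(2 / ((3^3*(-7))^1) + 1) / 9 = 187 / 1701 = 0.11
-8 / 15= -0.53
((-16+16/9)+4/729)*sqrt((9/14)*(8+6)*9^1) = -10364/81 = -127.95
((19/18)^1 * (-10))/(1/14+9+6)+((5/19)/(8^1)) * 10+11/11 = 90719/144324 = 0.63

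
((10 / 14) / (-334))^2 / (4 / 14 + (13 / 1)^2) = 5 / 185071404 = 0.00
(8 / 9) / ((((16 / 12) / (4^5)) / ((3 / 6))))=1024 / 3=341.33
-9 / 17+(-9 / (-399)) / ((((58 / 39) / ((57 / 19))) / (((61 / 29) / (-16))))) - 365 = -22242109331 / 60848032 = -365.54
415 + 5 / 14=5815 / 14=415.36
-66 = -66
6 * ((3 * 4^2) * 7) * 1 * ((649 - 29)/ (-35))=-35712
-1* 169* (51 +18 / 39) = -8697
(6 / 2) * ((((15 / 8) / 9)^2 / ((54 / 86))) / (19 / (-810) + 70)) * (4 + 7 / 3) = 102125 / 5441376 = 0.02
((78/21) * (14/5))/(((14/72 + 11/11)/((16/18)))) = 1664/215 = 7.74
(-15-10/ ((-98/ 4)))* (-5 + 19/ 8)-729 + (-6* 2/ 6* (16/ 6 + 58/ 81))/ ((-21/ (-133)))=-9982069/ 13608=-733.54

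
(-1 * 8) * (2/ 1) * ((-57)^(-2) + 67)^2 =-758181181696/ 10556001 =-71824.66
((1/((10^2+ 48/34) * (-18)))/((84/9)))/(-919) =17/266171808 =0.00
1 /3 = 0.33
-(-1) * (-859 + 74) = -785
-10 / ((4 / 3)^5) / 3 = -405 / 512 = -0.79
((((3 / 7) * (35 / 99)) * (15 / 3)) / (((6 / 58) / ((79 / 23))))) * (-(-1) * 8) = 458200 / 2277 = 201.23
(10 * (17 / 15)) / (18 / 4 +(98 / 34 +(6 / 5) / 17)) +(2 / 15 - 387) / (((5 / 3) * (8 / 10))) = -21941603 / 76020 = -288.63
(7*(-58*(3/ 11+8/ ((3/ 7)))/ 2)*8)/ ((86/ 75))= -12687500/ 473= -26823.47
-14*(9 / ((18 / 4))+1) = -42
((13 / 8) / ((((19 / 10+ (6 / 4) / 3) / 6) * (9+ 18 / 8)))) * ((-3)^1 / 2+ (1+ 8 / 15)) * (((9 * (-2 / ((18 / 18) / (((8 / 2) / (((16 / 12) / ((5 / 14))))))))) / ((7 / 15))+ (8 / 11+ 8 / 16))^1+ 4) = -101179 / 232848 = -0.43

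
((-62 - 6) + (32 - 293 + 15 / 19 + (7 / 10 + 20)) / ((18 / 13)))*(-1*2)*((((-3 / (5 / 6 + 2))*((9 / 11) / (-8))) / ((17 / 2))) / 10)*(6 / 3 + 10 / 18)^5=66.93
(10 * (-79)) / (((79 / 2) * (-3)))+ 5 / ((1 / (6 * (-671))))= -60370 / 3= -20123.33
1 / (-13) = -1 / 13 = -0.08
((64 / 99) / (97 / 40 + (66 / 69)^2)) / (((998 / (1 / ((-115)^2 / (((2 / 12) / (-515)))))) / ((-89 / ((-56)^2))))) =178 / 1321550719352325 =0.00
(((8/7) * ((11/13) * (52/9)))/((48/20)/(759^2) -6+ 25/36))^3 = -91504216022104748589056000/78347715709553206666699789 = -1.17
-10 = -10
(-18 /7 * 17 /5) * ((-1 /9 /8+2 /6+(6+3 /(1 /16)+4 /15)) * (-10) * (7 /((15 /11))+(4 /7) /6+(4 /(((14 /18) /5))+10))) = 478718011 /2450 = 195395.11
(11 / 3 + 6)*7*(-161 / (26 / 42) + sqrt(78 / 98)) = -228781 / 13 + 29*sqrt(39) / 3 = -17538.17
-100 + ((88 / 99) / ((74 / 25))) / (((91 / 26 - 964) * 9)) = -575723900 / 5757237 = -100.00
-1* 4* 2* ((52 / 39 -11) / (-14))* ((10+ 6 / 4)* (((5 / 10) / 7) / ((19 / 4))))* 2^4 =-42688 / 2793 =-15.28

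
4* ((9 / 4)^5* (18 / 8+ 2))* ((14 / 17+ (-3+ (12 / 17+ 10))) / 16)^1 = 522.59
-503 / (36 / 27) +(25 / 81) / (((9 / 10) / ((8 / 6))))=-3296183 / 8748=-376.79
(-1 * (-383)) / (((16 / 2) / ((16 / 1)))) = 766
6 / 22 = 3 / 11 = 0.27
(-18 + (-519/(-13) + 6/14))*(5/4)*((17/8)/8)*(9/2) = 778005/23296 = 33.40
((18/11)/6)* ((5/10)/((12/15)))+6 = 543/88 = 6.17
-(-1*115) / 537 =115 / 537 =0.21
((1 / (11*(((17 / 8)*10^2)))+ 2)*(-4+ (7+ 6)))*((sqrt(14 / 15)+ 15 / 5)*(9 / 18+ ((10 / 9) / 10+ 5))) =472276*sqrt(210) / 70125+ 1416828 / 4675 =400.66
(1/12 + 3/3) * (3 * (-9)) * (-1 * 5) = 585/4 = 146.25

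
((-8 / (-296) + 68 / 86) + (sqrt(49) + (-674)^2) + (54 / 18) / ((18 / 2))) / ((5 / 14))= 30356175542 / 23865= 1271995.62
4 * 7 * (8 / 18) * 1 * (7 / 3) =784 / 27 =29.04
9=9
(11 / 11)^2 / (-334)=-1 / 334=-0.00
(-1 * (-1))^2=1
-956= -956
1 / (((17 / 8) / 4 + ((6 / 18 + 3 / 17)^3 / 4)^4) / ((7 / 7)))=9908139020019885299232 / 5263710783005146775489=1.88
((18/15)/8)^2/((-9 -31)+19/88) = -11/19450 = -0.00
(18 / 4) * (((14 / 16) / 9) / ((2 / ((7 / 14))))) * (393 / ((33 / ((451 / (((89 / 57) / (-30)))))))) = -32145435 / 2848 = -11287.02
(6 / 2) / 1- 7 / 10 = 2.30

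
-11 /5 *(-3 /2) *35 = 231 /2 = 115.50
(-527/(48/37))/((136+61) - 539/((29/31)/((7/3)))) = 33263/93952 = 0.35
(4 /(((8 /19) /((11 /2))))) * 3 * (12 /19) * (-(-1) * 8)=792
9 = 9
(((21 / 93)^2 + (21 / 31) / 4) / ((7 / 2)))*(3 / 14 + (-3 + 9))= 10527 / 26908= 0.39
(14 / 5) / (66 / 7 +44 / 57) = 2793 / 10175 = 0.27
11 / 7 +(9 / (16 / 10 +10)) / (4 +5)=673 / 406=1.66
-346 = -346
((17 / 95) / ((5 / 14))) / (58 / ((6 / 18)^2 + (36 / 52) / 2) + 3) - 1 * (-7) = 46219691 / 6599175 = 7.00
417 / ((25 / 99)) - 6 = 41133 / 25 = 1645.32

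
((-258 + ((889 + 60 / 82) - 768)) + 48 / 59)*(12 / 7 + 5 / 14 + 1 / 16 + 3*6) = -18021575 / 6608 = -2727.24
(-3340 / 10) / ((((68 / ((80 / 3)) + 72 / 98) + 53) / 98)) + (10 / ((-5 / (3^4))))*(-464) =4114114352 / 55159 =74586.46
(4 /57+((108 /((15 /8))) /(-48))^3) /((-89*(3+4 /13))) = 153556 /27267375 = 0.01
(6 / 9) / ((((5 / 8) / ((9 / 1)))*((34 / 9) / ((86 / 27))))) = 688 / 85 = 8.09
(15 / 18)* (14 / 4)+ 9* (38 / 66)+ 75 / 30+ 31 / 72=8735 / 792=11.03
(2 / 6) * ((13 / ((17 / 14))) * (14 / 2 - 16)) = -546 / 17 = -32.12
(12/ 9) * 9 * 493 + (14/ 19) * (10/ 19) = 2135816/ 361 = 5916.39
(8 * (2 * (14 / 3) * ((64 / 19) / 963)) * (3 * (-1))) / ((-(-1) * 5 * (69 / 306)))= -487424 / 701385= -0.69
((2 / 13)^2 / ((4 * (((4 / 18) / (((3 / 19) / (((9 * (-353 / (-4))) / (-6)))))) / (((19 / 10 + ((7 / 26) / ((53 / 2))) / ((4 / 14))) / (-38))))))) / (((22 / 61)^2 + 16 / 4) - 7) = -446609304 / 792297753760435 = -0.00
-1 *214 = -214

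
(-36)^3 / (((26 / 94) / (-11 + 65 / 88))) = 247515912 / 143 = 1730880.50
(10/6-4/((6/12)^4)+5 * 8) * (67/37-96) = 233495/111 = 2103.56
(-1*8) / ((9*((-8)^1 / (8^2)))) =64 / 9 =7.11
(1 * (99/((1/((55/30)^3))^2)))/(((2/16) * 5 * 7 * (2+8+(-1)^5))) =19487171/204120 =95.47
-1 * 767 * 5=-3835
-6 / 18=-0.33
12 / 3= 4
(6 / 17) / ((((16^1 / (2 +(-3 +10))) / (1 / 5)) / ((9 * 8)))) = 243 / 85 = 2.86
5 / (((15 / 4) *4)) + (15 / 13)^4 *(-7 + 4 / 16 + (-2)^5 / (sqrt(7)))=-1620000 *sqrt(7) / 199927 - 3986381 / 342732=-33.07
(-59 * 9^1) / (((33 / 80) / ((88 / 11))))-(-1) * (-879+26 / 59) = -7253705 / 649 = -11176.74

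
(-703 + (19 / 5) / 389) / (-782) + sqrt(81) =7528113 / 760495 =9.90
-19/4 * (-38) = 361/2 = 180.50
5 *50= 250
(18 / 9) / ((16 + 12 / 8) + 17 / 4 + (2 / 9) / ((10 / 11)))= 360 / 3959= 0.09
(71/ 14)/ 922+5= 64611/ 12908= 5.01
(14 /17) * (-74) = -1036 /17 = -60.94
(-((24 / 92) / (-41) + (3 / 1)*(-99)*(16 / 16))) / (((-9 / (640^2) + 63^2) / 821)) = 61.44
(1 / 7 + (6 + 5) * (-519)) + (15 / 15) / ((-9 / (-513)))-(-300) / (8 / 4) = -38513 / 7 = -5501.86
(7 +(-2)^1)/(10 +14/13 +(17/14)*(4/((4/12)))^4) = 455/2292336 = 0.00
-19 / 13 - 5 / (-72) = -1303 / 936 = -1.39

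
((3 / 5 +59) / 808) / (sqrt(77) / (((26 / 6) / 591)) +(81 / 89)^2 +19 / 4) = -5036132741549 / 17529604109930424905 +861902964034164 *sqrt(77) / 122707228769512974335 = 0.00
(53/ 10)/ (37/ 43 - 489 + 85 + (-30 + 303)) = -2279/ 55960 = -0.04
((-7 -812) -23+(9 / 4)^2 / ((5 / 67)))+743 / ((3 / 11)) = 468041 / 240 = 1950.17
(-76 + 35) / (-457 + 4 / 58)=1189 / 13251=0.09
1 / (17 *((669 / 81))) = 27 / 3791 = 0.01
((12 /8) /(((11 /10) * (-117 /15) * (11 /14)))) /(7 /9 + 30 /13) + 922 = 40270732 /43681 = 921.93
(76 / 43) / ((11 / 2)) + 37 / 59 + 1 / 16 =451411 / 446512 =1.01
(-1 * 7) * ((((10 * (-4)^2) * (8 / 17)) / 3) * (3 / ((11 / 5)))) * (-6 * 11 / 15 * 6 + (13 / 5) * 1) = 62720 / 11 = 5701.82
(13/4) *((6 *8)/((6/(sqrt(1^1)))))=26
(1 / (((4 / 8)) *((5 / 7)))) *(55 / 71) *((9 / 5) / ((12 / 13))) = 3003 / 710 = 4.23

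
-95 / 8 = -11.88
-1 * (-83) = 83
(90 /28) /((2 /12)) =135 /7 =19.29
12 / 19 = 0.63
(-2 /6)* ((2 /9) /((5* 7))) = -2 /945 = -0.00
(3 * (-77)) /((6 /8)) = -308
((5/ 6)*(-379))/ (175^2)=-379/ 36750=-0.01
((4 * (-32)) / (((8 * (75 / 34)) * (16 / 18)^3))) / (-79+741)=-4131 / 264800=-0.02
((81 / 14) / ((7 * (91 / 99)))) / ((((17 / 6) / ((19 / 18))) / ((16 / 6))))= 67716 / 75803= 0.89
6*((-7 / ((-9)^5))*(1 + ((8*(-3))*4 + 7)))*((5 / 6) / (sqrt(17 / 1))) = -3080*sqrt(17) / 1003833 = -0.01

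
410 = 410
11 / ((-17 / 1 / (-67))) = 737 / 17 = 43.35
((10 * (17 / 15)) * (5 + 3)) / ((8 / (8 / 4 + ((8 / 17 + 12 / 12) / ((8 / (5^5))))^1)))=78397 / 12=6533.08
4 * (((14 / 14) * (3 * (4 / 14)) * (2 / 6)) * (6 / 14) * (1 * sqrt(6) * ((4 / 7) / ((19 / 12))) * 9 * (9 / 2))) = 46656 * sqrt(6) / 6517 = 17.54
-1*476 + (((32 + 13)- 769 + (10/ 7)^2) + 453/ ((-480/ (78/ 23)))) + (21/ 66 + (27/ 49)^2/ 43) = -2509309754417/ 2089638320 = -1200.83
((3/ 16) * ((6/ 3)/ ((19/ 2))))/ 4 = 3/ 304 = 0.01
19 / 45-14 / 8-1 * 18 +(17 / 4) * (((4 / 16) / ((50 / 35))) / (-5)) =-140231 / 7200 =-19.48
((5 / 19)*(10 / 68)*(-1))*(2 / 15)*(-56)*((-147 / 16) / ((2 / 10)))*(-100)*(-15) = -6431250 / 323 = -19910.99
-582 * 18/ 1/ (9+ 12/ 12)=-5238/ 5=-1047.60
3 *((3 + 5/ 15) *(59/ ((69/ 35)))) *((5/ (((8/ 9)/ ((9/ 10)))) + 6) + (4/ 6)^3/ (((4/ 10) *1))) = 52647175/ 14904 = 3532.42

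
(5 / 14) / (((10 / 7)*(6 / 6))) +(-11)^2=485 / 4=121.25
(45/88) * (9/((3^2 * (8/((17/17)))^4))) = 45/360448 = 0.00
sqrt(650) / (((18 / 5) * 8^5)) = 25 * sqrt(26) / 589824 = 0.00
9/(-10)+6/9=-7/30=-0.23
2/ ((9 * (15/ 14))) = 0.21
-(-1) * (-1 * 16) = -16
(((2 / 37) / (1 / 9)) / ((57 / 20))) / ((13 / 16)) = 1920 / 9139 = 0.21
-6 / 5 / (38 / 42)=-126 / 95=-1.33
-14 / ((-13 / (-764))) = -10696 / 13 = -822.77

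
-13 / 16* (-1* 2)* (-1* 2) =-13 / 4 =-3.25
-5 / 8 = -0.62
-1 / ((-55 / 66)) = 6 / 5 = 1.20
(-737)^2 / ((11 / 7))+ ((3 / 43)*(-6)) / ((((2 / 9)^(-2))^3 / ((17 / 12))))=2632949855069 / 7617321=345653.00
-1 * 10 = -10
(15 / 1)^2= 225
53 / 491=0.11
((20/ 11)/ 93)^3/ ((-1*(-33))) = 8000/ 35329772511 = 0.00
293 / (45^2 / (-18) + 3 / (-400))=-117200 / 45003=-2.60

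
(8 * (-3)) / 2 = -12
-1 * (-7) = 7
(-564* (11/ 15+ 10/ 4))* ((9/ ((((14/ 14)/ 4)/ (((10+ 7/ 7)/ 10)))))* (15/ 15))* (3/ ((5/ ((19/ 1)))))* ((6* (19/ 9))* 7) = -9124309656/ 125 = -72994477.25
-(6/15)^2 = -0.16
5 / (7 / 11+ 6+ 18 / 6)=55 / 106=0.52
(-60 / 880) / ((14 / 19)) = -57 / 616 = -0.09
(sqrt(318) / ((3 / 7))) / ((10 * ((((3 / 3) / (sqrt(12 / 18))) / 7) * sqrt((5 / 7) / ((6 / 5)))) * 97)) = 49 * sqrt(2226) / 7275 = 0.32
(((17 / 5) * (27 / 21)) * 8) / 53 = 1224 / 1855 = 0.66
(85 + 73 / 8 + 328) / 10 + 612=52337 / 80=654.21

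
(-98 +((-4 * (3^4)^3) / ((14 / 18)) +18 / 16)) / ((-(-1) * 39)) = -153060433 / 2184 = -70082.62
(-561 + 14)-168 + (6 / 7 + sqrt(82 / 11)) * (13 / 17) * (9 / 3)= -84851 / 119 + 39 * sqrt(902) / 187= -706.77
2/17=0.12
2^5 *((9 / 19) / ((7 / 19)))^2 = 2592 / 49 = 52.90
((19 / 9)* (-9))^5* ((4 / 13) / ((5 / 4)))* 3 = -118852752 / 65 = -1828503.88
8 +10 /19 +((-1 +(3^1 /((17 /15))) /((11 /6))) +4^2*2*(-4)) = -422913 /3553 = -119.03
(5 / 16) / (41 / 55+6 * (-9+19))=275 / 53456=0.01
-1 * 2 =-2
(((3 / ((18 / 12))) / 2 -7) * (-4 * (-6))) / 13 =-11.08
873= 873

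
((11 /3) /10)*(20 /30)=11 /45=0.24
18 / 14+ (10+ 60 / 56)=173 / 14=12.36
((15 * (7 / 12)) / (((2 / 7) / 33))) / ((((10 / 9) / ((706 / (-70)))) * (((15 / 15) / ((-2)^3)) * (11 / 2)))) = 66717 / 5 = 13343.40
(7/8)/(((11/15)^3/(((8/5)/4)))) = 4725/5324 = 0.89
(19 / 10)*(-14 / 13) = -133 / 65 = -2.05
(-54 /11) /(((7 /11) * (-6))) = 9 /7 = 1.29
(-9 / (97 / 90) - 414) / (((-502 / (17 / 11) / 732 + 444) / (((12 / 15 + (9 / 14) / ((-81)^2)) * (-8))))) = 6.09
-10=-10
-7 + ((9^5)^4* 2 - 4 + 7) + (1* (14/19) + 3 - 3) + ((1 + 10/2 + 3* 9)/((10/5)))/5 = 4619912874441632944387/190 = 24315330918113857602.04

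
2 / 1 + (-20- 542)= -560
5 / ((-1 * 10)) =-1 / 2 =-0.50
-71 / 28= -2.54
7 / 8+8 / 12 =37 / 24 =1.54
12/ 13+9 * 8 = 948/ 13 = 72.92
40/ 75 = 8/ 15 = 0.53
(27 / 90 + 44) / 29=443 / 290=1.53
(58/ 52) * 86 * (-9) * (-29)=325467/ 13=25035.92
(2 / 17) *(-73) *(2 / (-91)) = 292 / 1547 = 0.19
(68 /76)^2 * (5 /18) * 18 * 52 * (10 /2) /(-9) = -375700 /3249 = -115.64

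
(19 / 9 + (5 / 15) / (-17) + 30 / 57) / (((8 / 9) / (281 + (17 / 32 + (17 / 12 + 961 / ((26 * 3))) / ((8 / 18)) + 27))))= 537292635 / 537472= 999.67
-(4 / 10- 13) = 12.60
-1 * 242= -242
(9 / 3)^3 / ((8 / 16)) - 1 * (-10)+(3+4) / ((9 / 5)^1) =611 / 9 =67.89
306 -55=251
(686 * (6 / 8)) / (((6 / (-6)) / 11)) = -11319 / 2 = -5659.50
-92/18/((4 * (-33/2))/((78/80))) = 299/3960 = 0.08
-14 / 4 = -7 / 2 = -3.50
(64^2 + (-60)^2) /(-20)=-1924 /5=-384.80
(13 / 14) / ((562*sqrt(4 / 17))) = 13*sqrt(17) / 15736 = 0.00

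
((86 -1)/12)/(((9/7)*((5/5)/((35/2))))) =20825/216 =96.41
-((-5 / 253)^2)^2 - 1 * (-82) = 335966470017 / 4097152081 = 82.00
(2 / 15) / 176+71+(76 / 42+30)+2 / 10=190363 / 1848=103.01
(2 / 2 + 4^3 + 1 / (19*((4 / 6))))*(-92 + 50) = -51933 / 19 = -2733.32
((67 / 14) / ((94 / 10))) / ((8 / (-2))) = -335 / 2632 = -0.13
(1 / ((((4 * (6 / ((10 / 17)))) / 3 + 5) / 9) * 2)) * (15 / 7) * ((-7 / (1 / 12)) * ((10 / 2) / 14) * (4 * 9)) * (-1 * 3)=364500 / 217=1679.72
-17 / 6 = -2.83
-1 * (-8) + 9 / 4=41 / 4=10.25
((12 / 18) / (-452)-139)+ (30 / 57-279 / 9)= -2183179 / 12882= -169.48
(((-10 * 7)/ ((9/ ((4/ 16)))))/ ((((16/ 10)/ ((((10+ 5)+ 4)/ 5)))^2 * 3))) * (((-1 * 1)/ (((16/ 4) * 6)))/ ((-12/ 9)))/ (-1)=0.11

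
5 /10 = 1 /2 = 0.50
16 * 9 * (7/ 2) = 504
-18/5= -3.60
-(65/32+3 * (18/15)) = -901/160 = -5.63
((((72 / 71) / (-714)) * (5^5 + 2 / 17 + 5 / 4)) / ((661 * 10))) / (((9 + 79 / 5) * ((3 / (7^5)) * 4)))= -510435793 / 13454554528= -0.04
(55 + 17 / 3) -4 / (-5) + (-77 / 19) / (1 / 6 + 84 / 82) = 4848644 / 83505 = 58.06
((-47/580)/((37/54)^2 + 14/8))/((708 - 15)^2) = -423/5564010760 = -0.00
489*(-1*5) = -2445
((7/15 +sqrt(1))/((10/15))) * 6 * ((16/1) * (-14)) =-14784/5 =-2956.80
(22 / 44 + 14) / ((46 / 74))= 23.33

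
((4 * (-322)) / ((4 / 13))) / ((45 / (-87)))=121394 / 15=8092.93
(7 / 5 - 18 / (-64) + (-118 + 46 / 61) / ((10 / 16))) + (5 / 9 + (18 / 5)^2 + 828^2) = 685411.60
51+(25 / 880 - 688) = -112107 / 176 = -636.97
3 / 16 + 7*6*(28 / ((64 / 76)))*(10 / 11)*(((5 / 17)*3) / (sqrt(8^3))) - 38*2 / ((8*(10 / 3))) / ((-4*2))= 87 / 160 + 209475*sqrt(2) / 5984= 50.05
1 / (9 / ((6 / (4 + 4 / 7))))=0.15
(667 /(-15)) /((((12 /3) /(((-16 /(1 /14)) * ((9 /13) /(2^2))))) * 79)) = 28014 /5135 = 5.46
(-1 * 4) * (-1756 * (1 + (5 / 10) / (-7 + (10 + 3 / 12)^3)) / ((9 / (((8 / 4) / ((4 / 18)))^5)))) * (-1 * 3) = -9471048618960 / 68473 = -138318002.99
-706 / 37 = -19.08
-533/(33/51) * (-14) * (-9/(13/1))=-87822/11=-7983.82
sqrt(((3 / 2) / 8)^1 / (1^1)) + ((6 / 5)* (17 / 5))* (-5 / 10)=-1.61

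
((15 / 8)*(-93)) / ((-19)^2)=-1395 / 2888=-0.48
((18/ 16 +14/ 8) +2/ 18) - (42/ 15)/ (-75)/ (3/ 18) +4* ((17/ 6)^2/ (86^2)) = 3.21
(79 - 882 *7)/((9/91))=-554645/9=-61627.22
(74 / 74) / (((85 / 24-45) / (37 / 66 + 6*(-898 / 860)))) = 323788 / 2353175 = 0.14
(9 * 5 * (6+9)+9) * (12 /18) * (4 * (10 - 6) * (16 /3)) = 38912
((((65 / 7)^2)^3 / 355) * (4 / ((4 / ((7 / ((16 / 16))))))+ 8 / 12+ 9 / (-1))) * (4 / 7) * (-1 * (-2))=-482680900000 / 175414659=-2751.66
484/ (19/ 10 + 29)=4840/ 309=15.66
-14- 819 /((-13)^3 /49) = 721 /169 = 4.27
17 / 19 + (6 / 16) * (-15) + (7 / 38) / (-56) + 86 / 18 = 121 / 2736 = 0.04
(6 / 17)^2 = 36 / 289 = 0.12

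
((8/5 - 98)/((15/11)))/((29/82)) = -434764/2175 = -199.89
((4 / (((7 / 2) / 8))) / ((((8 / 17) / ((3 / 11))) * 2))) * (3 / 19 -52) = -200940 / 1463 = -137.35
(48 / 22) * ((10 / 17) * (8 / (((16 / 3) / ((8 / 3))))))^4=61440000 / 918731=66.87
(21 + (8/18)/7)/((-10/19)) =-25213/630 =-40.02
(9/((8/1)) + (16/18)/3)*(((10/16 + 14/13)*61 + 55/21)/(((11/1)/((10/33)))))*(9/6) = 356821495/57081024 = 6.25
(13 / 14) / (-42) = -13 / 588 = -0.02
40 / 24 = 5 / 3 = 1.67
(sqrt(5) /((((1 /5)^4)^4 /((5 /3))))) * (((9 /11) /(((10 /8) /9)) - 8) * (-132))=70800781250000 * sqrt(5)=158315359735092.53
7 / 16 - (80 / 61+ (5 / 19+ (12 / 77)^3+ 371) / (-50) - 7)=2868128440957 / 211648698800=13.55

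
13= 13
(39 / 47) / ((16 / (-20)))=-195 / 188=-1.04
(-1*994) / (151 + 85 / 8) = -7952 / 1293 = -6.15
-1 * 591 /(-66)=197 /22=8.95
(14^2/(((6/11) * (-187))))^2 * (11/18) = 52822/23409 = 2.26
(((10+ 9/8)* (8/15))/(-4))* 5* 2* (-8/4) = 89/3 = 29.67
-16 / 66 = -8 / 33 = -0.24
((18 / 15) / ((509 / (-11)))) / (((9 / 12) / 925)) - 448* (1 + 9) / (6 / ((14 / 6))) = -8127640 / 4581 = -1774.21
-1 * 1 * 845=-845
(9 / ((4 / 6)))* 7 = 189 / 2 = 94.50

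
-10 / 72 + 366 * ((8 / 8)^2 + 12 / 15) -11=116579 / 180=647.66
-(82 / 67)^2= -6724 / 4489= -1.50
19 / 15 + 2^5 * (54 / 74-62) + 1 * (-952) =-1615817 / 555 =-2911.38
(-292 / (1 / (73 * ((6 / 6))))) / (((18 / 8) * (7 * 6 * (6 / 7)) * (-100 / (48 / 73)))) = 1168 / 675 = 1.73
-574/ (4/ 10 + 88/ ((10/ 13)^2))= -7175/ 1864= -3.85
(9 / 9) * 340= 340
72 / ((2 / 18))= 648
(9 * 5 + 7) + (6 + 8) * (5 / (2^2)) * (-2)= 17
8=8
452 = 452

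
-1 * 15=-15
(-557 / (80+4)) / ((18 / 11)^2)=-67397 / 27216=-2.48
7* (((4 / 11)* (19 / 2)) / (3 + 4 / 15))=570 / 77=7.40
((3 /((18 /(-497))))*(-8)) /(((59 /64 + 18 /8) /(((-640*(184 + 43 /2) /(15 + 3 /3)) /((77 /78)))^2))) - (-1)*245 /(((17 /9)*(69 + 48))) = 550430098014144745 /37998961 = 14485398640.61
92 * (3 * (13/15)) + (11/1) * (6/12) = 2447/10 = 244.70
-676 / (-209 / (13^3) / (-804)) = -1194078288 / 209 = -5713293.24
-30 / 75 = -2 / 5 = -0.40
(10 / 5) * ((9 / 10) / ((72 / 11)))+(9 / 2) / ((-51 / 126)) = -7373 / 680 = -10.84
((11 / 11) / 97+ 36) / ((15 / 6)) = 6986 / 485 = 14.40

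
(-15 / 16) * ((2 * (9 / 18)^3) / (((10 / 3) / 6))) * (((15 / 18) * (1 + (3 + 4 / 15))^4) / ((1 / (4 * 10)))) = -1048576 / 225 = -4660.34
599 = 599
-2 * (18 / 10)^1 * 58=-1044 / 5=-208.80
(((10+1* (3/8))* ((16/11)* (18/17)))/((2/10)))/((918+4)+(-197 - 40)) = 0.12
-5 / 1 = -5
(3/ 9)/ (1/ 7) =7/ 3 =2.33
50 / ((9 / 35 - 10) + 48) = 1750 / 1339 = 1.31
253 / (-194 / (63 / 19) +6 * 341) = 693 / 5444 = 0.13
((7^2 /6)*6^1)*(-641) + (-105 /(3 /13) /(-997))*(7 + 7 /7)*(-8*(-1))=-31285653 /997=-31379.79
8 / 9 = 0.89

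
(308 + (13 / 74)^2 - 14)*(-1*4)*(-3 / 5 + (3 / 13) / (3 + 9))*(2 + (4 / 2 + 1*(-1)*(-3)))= 1701889441 / 355940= 4781.39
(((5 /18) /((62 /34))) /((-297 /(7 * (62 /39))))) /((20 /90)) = -595 /23166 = -0.03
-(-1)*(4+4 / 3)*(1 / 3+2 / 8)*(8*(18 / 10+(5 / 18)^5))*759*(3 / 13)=30145496227 / 3838185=7854.10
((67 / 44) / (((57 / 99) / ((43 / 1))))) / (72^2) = 0.02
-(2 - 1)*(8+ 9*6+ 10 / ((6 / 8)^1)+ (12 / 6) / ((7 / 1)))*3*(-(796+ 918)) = 2721832 / 7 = 388833.14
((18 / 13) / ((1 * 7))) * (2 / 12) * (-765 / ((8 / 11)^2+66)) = -55539 / 146510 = -0.38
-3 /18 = -1 /6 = -0.17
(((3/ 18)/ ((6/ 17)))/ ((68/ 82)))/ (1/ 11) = 451/ 72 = 6.26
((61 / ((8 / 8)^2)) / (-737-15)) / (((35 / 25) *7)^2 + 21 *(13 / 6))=-1525 / 2660952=-0.00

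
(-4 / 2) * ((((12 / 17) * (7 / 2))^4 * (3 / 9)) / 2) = -1037232 / 83521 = -12.42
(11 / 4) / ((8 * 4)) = 11 / 128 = 0.09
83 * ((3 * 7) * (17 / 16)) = 1851.94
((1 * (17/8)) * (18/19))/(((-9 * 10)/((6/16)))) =-51/6080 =-0.01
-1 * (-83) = 83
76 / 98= 38 / 49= 0.78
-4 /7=-0.57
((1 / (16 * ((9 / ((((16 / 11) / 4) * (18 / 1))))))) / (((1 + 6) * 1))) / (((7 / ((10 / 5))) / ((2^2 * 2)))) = 8 / 539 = 0.01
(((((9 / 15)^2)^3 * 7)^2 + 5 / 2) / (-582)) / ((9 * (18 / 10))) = -1272784343 / 4603710937500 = -0.00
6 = 6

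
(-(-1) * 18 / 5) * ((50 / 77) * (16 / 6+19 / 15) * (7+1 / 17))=84960 / 1309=64.90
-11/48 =-0.23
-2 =-2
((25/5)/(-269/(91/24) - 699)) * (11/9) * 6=-2002/42039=-0.05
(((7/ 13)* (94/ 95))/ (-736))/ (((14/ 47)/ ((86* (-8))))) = 94987/ 56810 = 1.67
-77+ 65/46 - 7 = -3799/46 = -82.59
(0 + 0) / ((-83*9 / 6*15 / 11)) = 0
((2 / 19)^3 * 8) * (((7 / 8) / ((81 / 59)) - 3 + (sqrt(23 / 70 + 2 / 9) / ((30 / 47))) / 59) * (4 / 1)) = -48992 / 555579 + 3008 * sqrt(24290) / 637372575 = -0.09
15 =15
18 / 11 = 1.64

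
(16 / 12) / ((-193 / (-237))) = 316 / 193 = 1.64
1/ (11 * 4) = 1/ 44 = 0.02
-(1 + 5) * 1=-6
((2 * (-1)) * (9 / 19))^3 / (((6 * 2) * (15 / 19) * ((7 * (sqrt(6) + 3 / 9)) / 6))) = 2916 / 669655 - 8748 * sqrt(6) / 669655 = -0.03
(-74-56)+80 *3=110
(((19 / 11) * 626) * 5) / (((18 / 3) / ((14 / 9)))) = 416290 / 297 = 1401.65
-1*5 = -5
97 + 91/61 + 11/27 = 162887/1647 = 98.90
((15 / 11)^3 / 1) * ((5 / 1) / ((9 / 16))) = 30000 / 1331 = 22.54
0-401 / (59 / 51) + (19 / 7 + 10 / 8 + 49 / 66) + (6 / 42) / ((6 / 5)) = -2661949 / 7788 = -341.80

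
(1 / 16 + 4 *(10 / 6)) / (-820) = -323 / 39360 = -0.01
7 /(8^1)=7 /8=0.88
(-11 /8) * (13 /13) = -11 /8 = -1.38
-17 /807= -0.02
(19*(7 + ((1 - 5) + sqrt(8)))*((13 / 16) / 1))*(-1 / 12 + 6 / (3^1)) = 5681*sqrt(2) / 96 + 5681 / 64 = 172.45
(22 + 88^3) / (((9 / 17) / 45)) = 57926990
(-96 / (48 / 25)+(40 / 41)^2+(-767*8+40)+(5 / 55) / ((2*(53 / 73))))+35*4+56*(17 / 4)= -11303557015 / 1960046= -5766.99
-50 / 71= -0.70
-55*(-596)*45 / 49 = 1475100 / 49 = 30104.08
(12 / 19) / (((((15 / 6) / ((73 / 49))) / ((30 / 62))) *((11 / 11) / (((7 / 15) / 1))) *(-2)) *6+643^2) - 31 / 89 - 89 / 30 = -5074542137203 / 1530791294910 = -3.31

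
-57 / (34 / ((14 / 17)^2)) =-5586 / 4913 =-1.14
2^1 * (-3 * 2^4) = -96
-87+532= 445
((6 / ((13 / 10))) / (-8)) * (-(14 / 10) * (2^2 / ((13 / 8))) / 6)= 56 / 169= 0.33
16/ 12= 4/ 3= 1.33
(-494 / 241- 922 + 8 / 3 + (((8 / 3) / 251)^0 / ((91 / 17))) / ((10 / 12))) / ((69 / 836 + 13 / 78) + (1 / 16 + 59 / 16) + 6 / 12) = -204.74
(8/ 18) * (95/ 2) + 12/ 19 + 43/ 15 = 21041/ 855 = 24.61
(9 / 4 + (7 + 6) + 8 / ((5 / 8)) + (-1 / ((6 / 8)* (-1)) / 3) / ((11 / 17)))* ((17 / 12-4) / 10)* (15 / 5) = -1763869 / 79200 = -22.27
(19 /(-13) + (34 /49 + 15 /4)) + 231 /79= 1188909 /201292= 5.91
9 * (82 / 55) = 738 / 55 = 13.42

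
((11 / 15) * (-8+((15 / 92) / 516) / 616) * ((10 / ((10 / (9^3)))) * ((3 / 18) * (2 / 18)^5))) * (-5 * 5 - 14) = 1013748671 / 2153329920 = 0.47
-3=-3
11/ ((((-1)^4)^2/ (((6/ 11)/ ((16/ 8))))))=3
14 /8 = 7 /4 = 1.75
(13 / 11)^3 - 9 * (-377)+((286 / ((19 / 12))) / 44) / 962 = 3176354833 / 935693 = 3394.65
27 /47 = 0.57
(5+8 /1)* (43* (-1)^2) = 559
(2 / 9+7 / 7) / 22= 1 / 18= 0.06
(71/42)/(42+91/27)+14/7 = 34939/17150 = 2.04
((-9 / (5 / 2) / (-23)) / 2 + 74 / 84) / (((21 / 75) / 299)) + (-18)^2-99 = 367295 / 294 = 1249.30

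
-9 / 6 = -3 / 2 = -1.50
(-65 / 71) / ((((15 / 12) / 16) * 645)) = -832 / 45795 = -0.02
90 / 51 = 30 / 17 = 1.76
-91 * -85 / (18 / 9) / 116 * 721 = 5576935 / 232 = 24038.51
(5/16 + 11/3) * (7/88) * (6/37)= 1337/26048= 0.05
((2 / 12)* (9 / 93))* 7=7 / 62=0.11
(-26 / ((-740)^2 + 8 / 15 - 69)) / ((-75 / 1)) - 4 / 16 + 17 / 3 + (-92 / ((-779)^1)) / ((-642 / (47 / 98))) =10901695529943229 / 2012653259098860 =5.42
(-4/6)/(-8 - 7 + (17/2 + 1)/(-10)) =0.04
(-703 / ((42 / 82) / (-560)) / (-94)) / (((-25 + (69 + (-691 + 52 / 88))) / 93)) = 786291440 / 668387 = 1176.40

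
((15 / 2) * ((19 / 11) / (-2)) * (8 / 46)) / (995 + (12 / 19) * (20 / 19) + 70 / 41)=-843657 / 746962513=-0.00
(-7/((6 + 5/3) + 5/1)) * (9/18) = -21/76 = -0.28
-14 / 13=-1.08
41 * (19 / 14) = 779 / 14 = 55.64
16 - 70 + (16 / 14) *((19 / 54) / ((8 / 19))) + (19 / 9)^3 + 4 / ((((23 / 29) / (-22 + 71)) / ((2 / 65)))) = -36.03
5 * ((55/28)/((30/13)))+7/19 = 14761/3192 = 4.62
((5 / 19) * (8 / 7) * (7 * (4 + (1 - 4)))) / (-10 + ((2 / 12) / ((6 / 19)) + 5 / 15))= -1440 / 6251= -0.23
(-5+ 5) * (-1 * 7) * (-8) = 0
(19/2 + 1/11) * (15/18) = 1055/132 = 7.99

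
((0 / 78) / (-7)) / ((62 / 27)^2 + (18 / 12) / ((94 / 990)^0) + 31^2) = 0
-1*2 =-2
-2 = -2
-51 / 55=-0.93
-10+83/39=-307/39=-7.87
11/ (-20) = -11/ 20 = -0.55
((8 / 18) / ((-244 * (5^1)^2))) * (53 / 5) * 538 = -28514 / 68625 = -0.42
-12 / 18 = -2 / 3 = -0.67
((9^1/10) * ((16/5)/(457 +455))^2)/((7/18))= 9/315875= 0.00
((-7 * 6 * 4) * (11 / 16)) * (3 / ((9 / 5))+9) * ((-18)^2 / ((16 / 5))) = -124740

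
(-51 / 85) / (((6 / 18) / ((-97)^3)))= 8214057 / 5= 1642811.40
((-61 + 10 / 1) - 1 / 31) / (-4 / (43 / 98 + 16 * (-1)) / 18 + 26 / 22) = -238842450 / 5598011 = -42.67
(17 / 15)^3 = 1.46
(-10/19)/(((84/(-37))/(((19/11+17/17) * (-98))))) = -12950/209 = -61.96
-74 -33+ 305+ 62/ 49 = 9764/ 49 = 199.27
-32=-32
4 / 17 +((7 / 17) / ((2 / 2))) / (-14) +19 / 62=270 / 527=0.51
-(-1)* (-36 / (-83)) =36 / 83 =0.43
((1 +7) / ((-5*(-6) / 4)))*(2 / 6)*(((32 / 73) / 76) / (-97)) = -128 / 6054255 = -0.00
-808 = -808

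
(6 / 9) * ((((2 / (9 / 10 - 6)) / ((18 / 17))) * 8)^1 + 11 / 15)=-602 / 405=-1.49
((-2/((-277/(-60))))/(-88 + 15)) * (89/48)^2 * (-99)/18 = -435655/3882432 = -0.11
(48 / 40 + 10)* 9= 504 / 5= 100.80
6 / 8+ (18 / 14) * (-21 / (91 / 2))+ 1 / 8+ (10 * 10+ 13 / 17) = 1250549 / 12376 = 101.05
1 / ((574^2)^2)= 1 / 108554434576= 0.00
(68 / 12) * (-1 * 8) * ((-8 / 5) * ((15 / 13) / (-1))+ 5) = -12104 / 39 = -310.36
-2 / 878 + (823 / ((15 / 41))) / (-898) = -14826647 / 5913330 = -2.51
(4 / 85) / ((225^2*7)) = 4 / 30121875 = 0.00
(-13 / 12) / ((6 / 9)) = -13 / 8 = -1.62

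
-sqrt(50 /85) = -sqrt(170) /17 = -0.77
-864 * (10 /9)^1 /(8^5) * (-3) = 45 /512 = 0.09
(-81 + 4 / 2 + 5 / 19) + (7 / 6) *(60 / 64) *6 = -21941 / 304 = -72.17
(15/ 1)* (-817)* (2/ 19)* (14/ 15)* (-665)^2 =-532438900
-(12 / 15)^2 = -16 / 25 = -0.64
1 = 1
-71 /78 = -0.91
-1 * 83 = -83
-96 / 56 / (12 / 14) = -2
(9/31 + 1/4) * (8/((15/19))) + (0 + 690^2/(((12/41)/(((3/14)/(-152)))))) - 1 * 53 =-2340.77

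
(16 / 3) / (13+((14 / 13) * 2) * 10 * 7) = 208 / 6387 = 0.03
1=1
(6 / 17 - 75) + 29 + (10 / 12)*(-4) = -2498 / 51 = -48.98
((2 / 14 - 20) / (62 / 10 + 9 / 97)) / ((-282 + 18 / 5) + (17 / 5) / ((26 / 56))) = 876395 / 75286736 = 0.01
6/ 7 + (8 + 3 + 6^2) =335/ 7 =47.86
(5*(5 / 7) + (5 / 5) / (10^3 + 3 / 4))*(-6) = -600618 / 28021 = -21.43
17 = 17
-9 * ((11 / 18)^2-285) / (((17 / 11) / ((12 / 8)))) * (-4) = -1014409 / 102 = -9945.19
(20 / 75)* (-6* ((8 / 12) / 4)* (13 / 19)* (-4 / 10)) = 104 / 1425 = 0.07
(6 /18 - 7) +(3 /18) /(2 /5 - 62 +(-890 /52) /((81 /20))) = -13868225 /2079444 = -6.67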